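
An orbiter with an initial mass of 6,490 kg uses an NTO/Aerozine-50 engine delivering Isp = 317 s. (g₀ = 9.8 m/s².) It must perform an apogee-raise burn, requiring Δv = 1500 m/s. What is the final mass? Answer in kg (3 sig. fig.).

v_e = Isp · g₀ = 317 × 9.8 = 3106.6 m/s.
m₀/m_f = exp(Δv / v_e) = exp(1500 / 3106.6) = exp(0.4828) = 1.6207.
m_f = m₀ / 1.6207 = 6,490 / 1.6207 = 4,004.44 kg.

final mass ≈ 4000 kg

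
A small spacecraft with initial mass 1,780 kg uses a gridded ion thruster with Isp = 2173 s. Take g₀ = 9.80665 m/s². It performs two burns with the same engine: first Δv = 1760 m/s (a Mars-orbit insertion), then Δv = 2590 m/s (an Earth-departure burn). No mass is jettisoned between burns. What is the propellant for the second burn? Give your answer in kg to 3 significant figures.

v_e = Isp · g₀ = 2173 × 9.80665 = 21309.9 m/s.
After the first burn: m = 1780 × exp(−1760/21309.9) = 1780 × 0.92073 = 1,638.9 kg.
After the second burn: m = 1,638.9 × exp(−2590/21309.9) = 1,638.9 × 0.88556 = 1,451.34 kg.
Second-burn propellant = 1,638.9 − 1,451.34 = 187.56 kg.

propellant for the second burn ≈ 188 kg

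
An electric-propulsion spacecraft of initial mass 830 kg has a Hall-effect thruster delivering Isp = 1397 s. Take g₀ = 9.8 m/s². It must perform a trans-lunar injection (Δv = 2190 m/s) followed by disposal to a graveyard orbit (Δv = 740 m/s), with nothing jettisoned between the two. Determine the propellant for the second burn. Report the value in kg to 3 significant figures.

propellant for the second burn ≈ 37.2 kg

v_e = Isp · g₀ = 1397 × 9.8 = 13690.6 m/s.
After the first burn: m = 830 × exp(−2190/13690.6) = 830 × 0.85217 = 707.301 kg.
After the second burn: m = 707.301 × exp(−740/13690.6) = 707.301 × 0.94738 = 670.083 kg.
Second-burn propellant = 707.301 − 670.083 = 37.218 kg.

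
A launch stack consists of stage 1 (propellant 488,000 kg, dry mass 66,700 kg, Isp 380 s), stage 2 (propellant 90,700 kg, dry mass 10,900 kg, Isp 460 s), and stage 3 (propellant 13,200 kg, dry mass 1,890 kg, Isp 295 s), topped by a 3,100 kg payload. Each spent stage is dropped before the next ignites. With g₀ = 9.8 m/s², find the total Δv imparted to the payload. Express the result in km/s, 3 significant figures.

Ignition mass of stage 1 = 488,000+66,700 + 90,700+10,900 + 13,200+1,890 + 3,100 = 674,490 kg.
Stage 1: m₀ = 674,490 kg, m_f = 674,490 − 488,000 = 186,490 kg; Δv = 380×9.8×ln(3.617) = 3724.0×1.2856 ≈ 4787 m/s.
Stage 2: m₀ = 119,790 kg, m_f = 119,790 − 90,700 = 29,090 kg; Δv = 460×9.8×ln(4.118) = 4508.0×1.4153 ≈ 6380 m/s.
Stage 3: m₀ = 18,190 kg, m_f = 18,190 − 13,200 = 4,990 kg; Δv = 295×9.8×ln(3.645) = 2891.0×1.2934 ≈ 3739 m/s.
Total Δv = 4787 + 6380 + 3739 = 14906 m/s.

Δv ≈ 14.9 km/s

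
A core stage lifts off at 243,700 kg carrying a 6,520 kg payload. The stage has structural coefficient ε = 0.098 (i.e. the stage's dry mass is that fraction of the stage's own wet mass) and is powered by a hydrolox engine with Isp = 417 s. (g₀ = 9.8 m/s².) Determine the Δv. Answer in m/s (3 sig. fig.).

Δv ≈ 8590 m/s

Stage wet mass = m₀ − payload = 243,700 − 6,520 = 237,180 kg.
Stage dry mass = ε × stage wet mass = 0.098 × 237,180 = 23,243.6 kg.
Burnout mass m_f = stage dry + payload = 23,243.6 + 6,520 = 29,763.6 kg.
v_e = Isp · g₀ = 417 × 9.8 = 4086.6 m/s.
Rocket equation: Δv = v_e · ln(243,700/29,763.6) = 4086.6 × ln(8.188) = 4086.6 × 2.1027 ≈ 8593 m/s.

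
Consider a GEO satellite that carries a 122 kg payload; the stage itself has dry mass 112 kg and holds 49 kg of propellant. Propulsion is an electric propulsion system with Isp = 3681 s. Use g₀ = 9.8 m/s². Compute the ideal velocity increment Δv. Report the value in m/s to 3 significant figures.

Δv ≈ 6860 m/s

v_e = Isp · g₀ = 3681 × 9.8 = 36073.8 m/s.
m₀ = payload + dry + propellant = 122 + 112 + 49 = 283 kg.
m_f = payload + dry = 122 + 112 = 234 kg.
By the Tsiolkovsky rocket equation, Δv = v_e · ln(m₀/m_f) = 36073.8 × ln(1.209) = 36073.8 × 0.1901 ≈ 6858.6 m/s.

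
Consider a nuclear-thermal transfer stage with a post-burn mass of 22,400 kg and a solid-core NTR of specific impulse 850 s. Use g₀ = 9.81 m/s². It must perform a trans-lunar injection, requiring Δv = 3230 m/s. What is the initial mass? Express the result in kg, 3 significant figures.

v_e = Isp · g₀ = 850 × 9.81 = 8338.5 m/s.
m₀/m_f = exp(Δv / v_e) = exp(3230 / 8338.5) = exp(0.3874) = 1.4731.
m₀ = m_f × 1.4731 = 22,400 × 1.4731 = 32,997.4 kg.

initial mass ≈ 33000 kg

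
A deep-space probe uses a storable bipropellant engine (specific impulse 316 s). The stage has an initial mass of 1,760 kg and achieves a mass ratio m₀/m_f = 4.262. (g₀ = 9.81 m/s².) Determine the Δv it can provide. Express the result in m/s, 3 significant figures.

v_e = Isp · g₀ = 316 × 9.81 = 3100.0 m/s.
Δv = v_e · ln(4.262) = 3100.0 × 1.4497 ≈ 4494.1 m/s.

Δv ≈ 4490 m/s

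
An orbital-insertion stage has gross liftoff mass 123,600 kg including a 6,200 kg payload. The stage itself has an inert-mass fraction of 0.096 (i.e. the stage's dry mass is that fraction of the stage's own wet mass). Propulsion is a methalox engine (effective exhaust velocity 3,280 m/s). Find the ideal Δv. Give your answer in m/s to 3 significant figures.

Δv ≈ 6420 m/s

Stage wet mass = m₀ − payload = 123,600 − 6,200 = 117,400 kg.
Stage dry mass = ε × stage wet mass = 0.096 × 117,400 = 11,270.4 kg.
Burnout mass m_f = stage dry + payload = 11,270.4 + 6,200 = 17,470.4 kg.
From the ideal rocket equation, Δv = v_e · ln(123,600/17,470.4) = 3280.0 × ln(7.075) = 3280.0 × 1.9565 ≈ 6417 m/s.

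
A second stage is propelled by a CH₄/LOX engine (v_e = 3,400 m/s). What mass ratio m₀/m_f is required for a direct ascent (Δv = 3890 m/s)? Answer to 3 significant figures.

Using Δv = v_e ln(m₀/m_f): m₀/m_f = exp(Δv / v_e) = exp(3890 / 3400.0) = exp(1.1441) = 3.1397.

mass ratio ≈ 3.14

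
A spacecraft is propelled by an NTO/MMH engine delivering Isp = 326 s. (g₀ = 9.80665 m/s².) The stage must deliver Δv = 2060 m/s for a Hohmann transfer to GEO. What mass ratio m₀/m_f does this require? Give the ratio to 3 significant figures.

v_e = Isp · g₀ = 326 × 9.80665 = 3197.0 m/s.
Using Δv = v_e ln(m₀/m_f): m₀/m_f = exp(Δv / v_e) = exp(2060 / 3197.0) = exp(0.6444) = 1.9048.

mass ratio ≈ 1.90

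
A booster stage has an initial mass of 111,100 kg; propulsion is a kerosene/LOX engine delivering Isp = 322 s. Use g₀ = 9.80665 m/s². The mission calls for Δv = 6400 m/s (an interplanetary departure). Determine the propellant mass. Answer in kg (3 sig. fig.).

propellant mass ≈ 96500 kg

v_e = Isp · g₀ = 322 × 9.80665 = 3157.7 m/s.
m₀/m_f = exp(Δv / v_e) = exp(6400 / 3157.7) = exp(2.0268) = 7.5895.
m_f = 111,100 / 7.5895 = 14,638.6 kg, so propellant = m₀ − m_f = 111,100 − 14,638.6 = 96,461.4 kg.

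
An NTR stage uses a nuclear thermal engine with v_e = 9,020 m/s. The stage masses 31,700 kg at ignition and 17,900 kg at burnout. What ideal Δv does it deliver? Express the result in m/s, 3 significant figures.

Δv ≈ 5160 m/s

Δv = v_e · ln(m₀/m_f) = 9020.0 × ln(1.771) = 9020.0 × 0.5715 ≈ 5155.1 m/s.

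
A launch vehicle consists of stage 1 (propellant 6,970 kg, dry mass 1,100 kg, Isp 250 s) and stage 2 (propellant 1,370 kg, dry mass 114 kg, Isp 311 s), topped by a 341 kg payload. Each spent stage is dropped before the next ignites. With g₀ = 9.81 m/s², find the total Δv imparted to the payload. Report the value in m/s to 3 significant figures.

Ignition mass of stage 1 = 6,970+1,100 + 1,370+114 + 341 = 9,895 kg.
Stage 1: m₀ = 9,895 kg, m_f = 9,895 − 6,970 = 2,925 kg; Δv = 250×9.81×ln(3.383) = 2452.5×1.2187 ≈ 2989 m/s.
Stage 2: m₀ = 1,825 kg, m_f = 1,825 − 1,370 = 455 kg; Δv = 311×9.81×ln(4.011) = 3050.9×1.3890 ≈ 4238 m/s.
Total Δv = 2989 + 4238 = 7227 m/s.

Δv ≈ 7230 m/s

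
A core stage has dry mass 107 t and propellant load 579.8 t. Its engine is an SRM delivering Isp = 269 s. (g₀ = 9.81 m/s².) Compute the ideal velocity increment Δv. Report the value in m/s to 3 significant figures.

v_e = Isp · g₀ = 269 × 9.81 = 2638.9 m/s.
m₀ = m_dry + m_prop = 107 + 579.8 = 686.8 t.
From the ideal rocket equation, Δv = v_e · ln(m₀/m_f) = 2638.9 × ln(6.419) = 2638.9 × 1.8592 ≈ 4906.3 m/s.

Δv ≈ 4910 m/s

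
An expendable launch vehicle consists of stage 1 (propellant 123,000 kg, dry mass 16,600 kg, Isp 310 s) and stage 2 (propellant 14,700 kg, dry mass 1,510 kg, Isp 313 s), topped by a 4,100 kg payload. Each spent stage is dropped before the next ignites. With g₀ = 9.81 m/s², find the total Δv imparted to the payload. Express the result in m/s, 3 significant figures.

Ignition mass of stage 1 = 123,000+16,600 + 14,700+1,510 + 4,100 = 159,910 kg.
Stage 1: m₀ = 159,910 kg, m_f = 159,910 − 123,000 = 36,910 kg; Δv = 310×9.81×ln(4.332) = 3041.1×1.4661 ≈ 4459 m/s.
Stage 2: m₀ = 20,310 kg, m_f = 20,310 − 14,700 = 5,610 kg; Δv = 313×9.81×ln(3.62) = 3070.5×1.2866 ≈ 3950 m/s.
Total Δv = 4459 + 3950 = 8409 m/s.

Δv ≈ 8410 m/s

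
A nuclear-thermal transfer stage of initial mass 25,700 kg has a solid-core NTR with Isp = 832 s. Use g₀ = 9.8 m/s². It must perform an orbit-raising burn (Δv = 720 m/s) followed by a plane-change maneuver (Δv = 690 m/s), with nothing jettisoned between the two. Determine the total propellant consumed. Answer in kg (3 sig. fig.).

v_e = Isp · g₀ = 832 × 9.8 = 8153.6 m/s.
After the first burn: m = 25700 × exp(−720/8153.6) = 25700 × 0.91548 = 23,527.8 kg.
After the second burn: m = 23,527.8 × exp(−690/8153.6) = 23,527.8 × 0.91886 = 21,618.8 kg.
Total propellant = m₀ − m_final = 25700 − 21,618.8 = 4,081.2 kg.

total propellant consumed ≈ 4080 kg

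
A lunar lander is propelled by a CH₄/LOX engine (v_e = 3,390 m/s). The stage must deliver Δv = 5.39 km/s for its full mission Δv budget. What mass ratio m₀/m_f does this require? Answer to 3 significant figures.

Using Δv = v_e ln(m₀/m_f): m₀/m_f = exp(Δv / v_e) = exp(5390 / 3390.0) = exp(1.5900) = 4.9036.

mass ratio ≈ 4.90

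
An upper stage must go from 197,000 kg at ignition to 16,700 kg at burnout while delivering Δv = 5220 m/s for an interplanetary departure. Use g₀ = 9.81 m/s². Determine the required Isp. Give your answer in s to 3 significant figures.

ln(m₀/m_f) = ln(197000/16700) = ln(11.8) = 2.4678.
Using Δv = v_e ln(m₀/m_f): v_e = Δv / ln(m₀/m_f) = 5220 / 2.4678 = 2115.2 m/s.
Isp = v_e / g₀ = 2115.2 / 9.81 = 215.6 s.

Isp ≈ 216 s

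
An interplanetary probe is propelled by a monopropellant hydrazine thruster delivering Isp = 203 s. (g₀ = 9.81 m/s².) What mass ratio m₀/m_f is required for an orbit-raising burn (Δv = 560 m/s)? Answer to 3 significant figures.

v_e = Isp · g₀ = 203 × 9.81 = 1991.4 m/s.
By the Tsiolkovsky rocket equation, m₀/m_f = exp(Δv / v_e) = exp(560 / 1991.4) = exp(0.2812) = 1.3247.

mass ratio ≈ 1.32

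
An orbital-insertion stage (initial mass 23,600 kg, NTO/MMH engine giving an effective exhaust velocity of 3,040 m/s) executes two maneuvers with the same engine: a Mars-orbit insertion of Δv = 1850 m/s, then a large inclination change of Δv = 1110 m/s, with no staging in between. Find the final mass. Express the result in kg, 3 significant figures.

final mass ≈ 8910 kg

After the first burn: m = 23600 × exp(−1850/3040.0) = 23600 × 0.54414 = 12,841.7 kg.
After the second burn: m = 12,841.7 × exp(−1110/3040.0) = 12,841.7 × 0.69411 = 8,913.55 kg.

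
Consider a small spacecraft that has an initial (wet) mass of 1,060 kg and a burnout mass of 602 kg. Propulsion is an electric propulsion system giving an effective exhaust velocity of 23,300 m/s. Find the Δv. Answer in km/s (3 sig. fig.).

Rocket equation: Δv = v_e · ln(m₀/m_f) = 23300.0 × ln(1.761) = 23300.0 × 0.5658 ≈ 13182.4 m/s.

Δv ≈ 13.2 km/s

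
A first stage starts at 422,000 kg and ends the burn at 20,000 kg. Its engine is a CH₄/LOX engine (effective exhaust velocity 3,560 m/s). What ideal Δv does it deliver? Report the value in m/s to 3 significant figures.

Δv = v_e · ln(m₀/m_f) = 3560.0 × ln(21.1) = 3560.0 × 3.0493 ≈ 10855.4 m/s.

Δv ≈ 10900 m/s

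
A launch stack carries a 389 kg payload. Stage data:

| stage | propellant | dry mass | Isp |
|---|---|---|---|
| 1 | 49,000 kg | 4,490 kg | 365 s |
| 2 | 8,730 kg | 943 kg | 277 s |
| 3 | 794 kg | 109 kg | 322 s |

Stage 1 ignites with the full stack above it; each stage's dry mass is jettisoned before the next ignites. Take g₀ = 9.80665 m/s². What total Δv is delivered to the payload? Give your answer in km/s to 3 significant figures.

Δv ≈ 12.4 km/s

Ignition mass of stage 1 = 49,000+4,490 + 8,730+943 + 794+109 + 389 = 64,455 kg.
Stage 1: m₀ = 64,455 kg, m_f = 64,455 − 49,000 = 15,455 kg; Δv = 365×9.80665×ln(4.17) = 3579.4×1.4280 ≈ 5112 m/s.
Stage 2: m₀ = 10,965 kg, m_f = 10,965 − 8,730 = 2,235 kg; Δv = 277×9.80665×ln(4.906) = 2716.4×1.5905 ≈ 4320 m/s.
Stage 3: m₀ = 1,292 kg, m_f = 1,292 − 794 = 498 kg; Δv = 322×9.80665×ln(2.594) = 3157.7×0.9533 ≈ 3010 m/s.
Total Δv = 5112 + 4320 + 3010 = 12442 m/s.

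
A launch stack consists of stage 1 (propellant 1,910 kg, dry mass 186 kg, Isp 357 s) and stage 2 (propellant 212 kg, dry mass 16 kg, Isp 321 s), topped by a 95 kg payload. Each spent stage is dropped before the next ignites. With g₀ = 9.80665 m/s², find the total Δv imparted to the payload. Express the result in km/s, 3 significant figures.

Ignition mass of stage 1 = 1,910+186 + 212+16 + 95 = 2,419 kg.
Stage 1: m₀ = 2,419 kg, m_f = 2,419 − 1,910 = 509 kg; Δv = 357×9.80665×ln(4.752) = 3501.0×1.5587 ≈ 5457 m/s.
Stage 2: m₀ = 323 kg, m_f = 323 − 212 = 111 kg; Δv = 321×9.80665×ln(2.91) = 3147.9×1.0681 ≈ 3362 m/s.
Total Δv = 5457 + 3362 = 8819 m/s.

Δv ≈ 8.82 km/s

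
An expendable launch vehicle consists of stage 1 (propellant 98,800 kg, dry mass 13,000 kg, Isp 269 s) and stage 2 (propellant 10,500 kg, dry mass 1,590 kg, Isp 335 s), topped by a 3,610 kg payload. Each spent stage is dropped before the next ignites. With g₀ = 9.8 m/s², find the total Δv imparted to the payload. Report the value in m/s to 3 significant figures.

Δv ≈ 7560 m/s

Ignition mass of stage 1 = 98,800+13,000 + 10,500+1,590 + 3,610 = 127,500 kg.
Stage 1: m₀ = 127,500 kg, m_f = 127,500 − 98,800 = 28,700 kg; Δv = 269×9.8×ln(4.443) = 2636.2×1.4912 ≈ 3931 m/s.
Stage 2: m₀ = 15,700 kg, m_f = 15,700 − 10,500 = 5,200 kg; Δv = 335×9.8×ln(3.019) = 3283.0×1.1050 ≈ 3628 m/s.
Total Δv = 3931 + 3628 = 7559 m/s.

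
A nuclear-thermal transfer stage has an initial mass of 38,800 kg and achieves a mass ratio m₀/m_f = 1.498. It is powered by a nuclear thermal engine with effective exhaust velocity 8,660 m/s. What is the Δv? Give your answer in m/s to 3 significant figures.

Δv = v_e · ln(1.498) = 8660.0 × 0.4041 ≈ 3499.8 m/s.

Δv ≈ 3500 m/s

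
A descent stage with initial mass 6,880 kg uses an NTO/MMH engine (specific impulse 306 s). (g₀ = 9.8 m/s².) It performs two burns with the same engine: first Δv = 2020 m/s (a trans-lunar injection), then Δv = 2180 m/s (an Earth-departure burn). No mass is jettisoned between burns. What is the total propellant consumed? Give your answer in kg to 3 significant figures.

total propellant consumed ≈ 5180 kg

v_e = Isp · g₀ = 306 × 9.8 = 2998.8 m/s.
After the first burn: m = 6880 × exp(−2020/2998.8) = 6880 × 0.50987 = 3,507.91 kg.
After the second burn: m = 3,507.91 × exp(−2180/2998.8) = 3,507.91 × 0.48338 = 1,695.65 kg.
Total propellant = m₀ − m_final = 6880 − 1,695.65 = 5,184.35 kg.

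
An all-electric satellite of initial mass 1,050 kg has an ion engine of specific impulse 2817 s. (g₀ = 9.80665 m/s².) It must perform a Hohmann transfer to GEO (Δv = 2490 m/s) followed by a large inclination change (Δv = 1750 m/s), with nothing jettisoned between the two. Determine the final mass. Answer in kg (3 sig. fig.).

final mass ≈ 901 kg

v_e = Isp · g₀ = 2817 × 9.80665 = 27625.3 m/s.
After the first burn: m = 1050 × exp(−2490/27625.3) = 1050 × 0.91381 = 959.501 kg.
After the second burn: m = 959.501 × exp(−1750/27625.3) = 959.501 × 0.93862 = 900.607 kg.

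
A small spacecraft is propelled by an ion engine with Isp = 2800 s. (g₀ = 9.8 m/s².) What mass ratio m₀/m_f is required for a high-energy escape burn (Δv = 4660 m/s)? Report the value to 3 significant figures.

v_e = Isp · g₀ = 2800 × 9.8 = 27440.0 m/s.
m₀/m_f = exp(Δv / v_e) = exp(4660 / 27440.0) = exp(0.1698) = 1.1851.

mass ratio ≈ 1.19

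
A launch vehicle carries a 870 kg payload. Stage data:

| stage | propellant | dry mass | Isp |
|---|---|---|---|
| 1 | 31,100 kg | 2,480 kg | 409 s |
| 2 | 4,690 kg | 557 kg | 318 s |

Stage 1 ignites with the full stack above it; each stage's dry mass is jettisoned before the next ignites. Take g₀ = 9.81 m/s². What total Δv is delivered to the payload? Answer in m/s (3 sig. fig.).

Δv ≈ 10700 m/s

Ignition mass of stage 1 = 31,100+2,480 + 4,690+557 + 870 = 39,697 kg.
Stage 1: m₀ = 39,697 kg, m_f = 39,697 − 31,100 = 8,597 kg; Δv = 409×9.81×ln(4.618) = 4012.3×1.5299 ≈ 6138 m/s.
Stage 2: m₀ = 6,117 kg, m_f = 6,117 − 4,690 = 1,427 kg; Δv = 318×9.81×ln(4.287) = 3119.6×1.4555 ≈ 4541 m/s.
Total Δv = 6138 + 4541 = 10679 m/s.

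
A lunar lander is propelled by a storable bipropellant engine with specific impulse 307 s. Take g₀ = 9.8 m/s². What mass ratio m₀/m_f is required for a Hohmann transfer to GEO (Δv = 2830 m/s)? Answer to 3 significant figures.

mass ratio ≈ 2.56

v_e = Isp · g₀ = 307 × 9.8 = 3008.6 m/s.
m₀/m_f = exp(Δv / v_e) = exp(2830 / 3008.6) = exp(0.9406) = 2.5616.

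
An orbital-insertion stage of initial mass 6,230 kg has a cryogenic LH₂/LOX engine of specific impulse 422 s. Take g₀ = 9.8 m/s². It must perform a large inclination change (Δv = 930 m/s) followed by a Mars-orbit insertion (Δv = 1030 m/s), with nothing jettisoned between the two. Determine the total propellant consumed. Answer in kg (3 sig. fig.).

v_e = Isp · g₀ = 422 × 9.8 = 4135.6 m/s.
After the first burn: m = 6230 × exp(−930/4135.6) = 6230 × 0.79861 = 4,975.34 kg.
After the second burn: m = 4,975.34 × exp(−1030/4135.6) = 4,975.34 × 0.77954 = 3,878.48 kg.
Total propellant = m₀ − m_final = 6230 − 3,878.48 = 2,351.52 kg.

total propellant consumed ≈ 2350 kg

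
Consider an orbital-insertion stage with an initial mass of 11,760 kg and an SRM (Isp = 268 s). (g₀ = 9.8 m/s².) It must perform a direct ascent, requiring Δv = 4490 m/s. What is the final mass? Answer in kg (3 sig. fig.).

final mass ≈ 2130 kg

v_e = Isp · g₀ = 268 × 9.8 = 2626.4 m/s.
m₀/m_f = exp(Δv / v_e) = exp(4490 / 2626.4) = exp(1.7096) = 5.5266.
m_f = m₀ / 5.5266 = 11,760 / 5.5266 = 2,127.89 kg.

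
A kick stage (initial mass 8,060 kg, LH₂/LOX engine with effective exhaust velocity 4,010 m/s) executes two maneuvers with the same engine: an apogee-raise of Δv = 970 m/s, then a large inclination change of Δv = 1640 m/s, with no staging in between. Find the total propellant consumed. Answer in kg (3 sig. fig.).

total propellant consumed ≈ 3860 kg

After the first burn: m = 8060 × exp(−970/4010.0) = 8060 × 0.78514 = 6,328.23 kg.
After the second burn: m = 6,328.23 × exp(−1640/4010.0) = 6,328.23 × 0.66433 = 4,204.03 kg.
Total propellant = m₀ − m_final = 8060 − 4,204.03 = 3,855.97 kg.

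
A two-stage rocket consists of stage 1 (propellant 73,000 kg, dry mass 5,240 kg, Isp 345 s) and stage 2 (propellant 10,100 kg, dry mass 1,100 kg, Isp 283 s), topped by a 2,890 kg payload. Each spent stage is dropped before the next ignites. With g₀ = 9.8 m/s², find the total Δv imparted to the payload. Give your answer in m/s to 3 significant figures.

Δv ≈ 8790 m/s

Ignition mass of stage 1 = 73,000+5,240 + 10,100+1,100 + 2,890 = 92,330 kg.
Stage 1: m₀ = 92,330 kg, m_f = 92,330 − 73,000 = 19,330 kg; Δv = 345×9.8×ln(4.777) = 3381.0×1.5637 ≈ 5287 m/s.
Stage 2: m₀ = 14,090 kg, m_f = 14,090 − 10,100 = 3,990 kg; Δv = 283×9.8×ln(3.531) = 2773.4×1.2617 ≈ 3499 m/s.
Total Δv = 5287 + 3499 = 8786 m/s.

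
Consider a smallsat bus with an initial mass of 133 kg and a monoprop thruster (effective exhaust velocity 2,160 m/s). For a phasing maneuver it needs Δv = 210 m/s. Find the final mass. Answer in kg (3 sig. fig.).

final mass ≈ 121 kg

Using Δv = v_e ln(m₀/m_f): m₀/m_f = exp(Δv / v_e) = exp(210 / 2160.0) = exp(0.0972) = 1.1021.
m_f = m₀ / 1.1021 = 133 / 1.1021 = 120.679 kg.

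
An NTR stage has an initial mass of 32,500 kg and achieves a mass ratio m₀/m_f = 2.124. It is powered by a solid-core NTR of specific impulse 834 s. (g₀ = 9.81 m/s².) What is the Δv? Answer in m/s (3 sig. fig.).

v_e = Isp · g₀ = 834 × 9.81 = 8181.5 m/s.
Rocket equation: Δv = v_e · ln(2.124) = 8181.5 × 0.7533 ≈ 6163.2 m/s.

Δv ≈ 6160 m/s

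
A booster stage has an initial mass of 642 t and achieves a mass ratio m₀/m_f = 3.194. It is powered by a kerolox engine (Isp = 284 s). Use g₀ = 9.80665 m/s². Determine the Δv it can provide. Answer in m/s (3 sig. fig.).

Δv ≈ 3230 m/s

v_e = Isp · g₀ = 284 × 9.80665 = 2785.1 m/s.
Using Δv = v_e ln(m₀/m_f): Δv = v_e · ln(3.194) = 2785.1 × 1.1613 ≈ 3234.3 m/s.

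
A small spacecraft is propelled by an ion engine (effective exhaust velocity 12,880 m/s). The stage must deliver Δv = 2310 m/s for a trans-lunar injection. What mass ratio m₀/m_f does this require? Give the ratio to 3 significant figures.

m₀/m_f = exp(Δv / v_e) = exp(2310 / 12880.0) = exp(0.1793) = 1.1964.

mass ratio ≈ 1.20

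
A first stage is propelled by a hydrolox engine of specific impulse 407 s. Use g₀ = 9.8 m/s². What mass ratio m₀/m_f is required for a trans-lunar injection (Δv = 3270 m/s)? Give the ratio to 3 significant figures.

v_e = Isp · g₀ = 407 × 9.8 = 3988.6 m/s.
By the Tsiolkovsky rocket equation, m₀/m_f = exp(Δv / v_e) = exp(3270 / 3988.6) = exp(0.8198) = 2.2701.

mass ratio ≈ 2.27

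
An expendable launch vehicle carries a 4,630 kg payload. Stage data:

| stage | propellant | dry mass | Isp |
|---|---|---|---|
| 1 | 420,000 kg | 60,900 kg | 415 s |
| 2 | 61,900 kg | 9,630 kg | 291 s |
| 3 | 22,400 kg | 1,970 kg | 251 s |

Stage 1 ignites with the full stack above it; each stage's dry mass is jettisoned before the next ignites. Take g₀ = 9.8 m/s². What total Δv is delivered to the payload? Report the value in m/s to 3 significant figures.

Δv ≈ 11600 m/s

Ignition mass of stage 1 = 420,000+60,900 + 61,900+9,630 + 22,400+1,970 + 4,630 = 581,430 kg.
Stage 1: m₀ = 581,430 kg, m_f = 581,430 − 420,000 = 161,430 kg; Δv = 415×9.8×ln(3.602) = 4067.0×1.2814 ≈ 5212 m/s.
Stage 2: m₀ = 100,530 kg, m_f = 100,530 − 61,900 = 38,630 kg; Δv = 291×9.8×ln(2.602) = 2851.8×0.9564 ≈ 2728 m/s.
Stage 3: m₀ = 29,000 kg, m_f = 29,000 − 22,400 = 6,600 kg; Δv = 251×9.8×ln(4.394) = 2459.8×1.4802 ≈ 3641 m/s.
Total Δv = 5212 + 2728 + 3641 = 11581 m/s.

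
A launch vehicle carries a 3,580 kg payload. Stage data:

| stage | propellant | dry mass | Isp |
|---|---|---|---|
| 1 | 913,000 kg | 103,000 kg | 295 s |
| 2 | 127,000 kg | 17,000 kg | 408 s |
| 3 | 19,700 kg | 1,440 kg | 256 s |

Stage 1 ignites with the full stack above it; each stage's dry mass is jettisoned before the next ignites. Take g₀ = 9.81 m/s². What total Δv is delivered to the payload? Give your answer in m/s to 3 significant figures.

Ignition mass of stage 1 = 913,000+103,000 + 127,000+17,000 + 19,700+1,440 + 3,580 = 1,184,720 kg.
Stage 1: m₀ = 1,184,720 kg, m_f = 1,184,720 − 913,000 = 271,720 kg; Δv = 295×9.81×ln(4.36) = 2894.0×1.4725 ≈ 4261 m/s.
Stage 2: m₀ = 168,720 kg, m_f = 168,720 − 127,000 = 41,720 kg; Δv = 408×9.81×ln(4.044) = 4002.5×1.3973 ≈ 5593 m/s.
Stage 3: m₀ = 24,720 kg, m_f = 24,720 − 19,700 = 5,020 kg; Δv = 256×9.81×ln(4.924) = 2511.4×1.5942 ≈ 4004 m/s.
Total Δv = 4261 + 5593 + 4004 = 13858 m/s.

Δv ≈ 13900 m/s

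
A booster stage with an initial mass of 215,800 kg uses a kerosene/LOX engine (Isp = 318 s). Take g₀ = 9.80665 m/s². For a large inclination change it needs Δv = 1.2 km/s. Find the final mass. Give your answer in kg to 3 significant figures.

final mass ≈ 147000 kg

v_e = Isp · g₀ = 318 × 9.80665 = 3118.5 m/s.
m₀/m_f = exp(Δv / v_e) = exp(1200 / 3118.5) = exp(0.3848) = 1.4693.
m_f = m₀ / 1.4693 = 215,800 / 1.4693 = 146,873 kg.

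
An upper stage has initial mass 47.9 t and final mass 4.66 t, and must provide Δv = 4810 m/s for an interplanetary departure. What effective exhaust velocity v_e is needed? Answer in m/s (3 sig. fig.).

v_e ≈ 2060 m/s

ln(m₀/m_f) = ln(47900/4660) = ln(10.28) = 2.3301.
v_e = Δv / ln(m₀/m_f) = 4810 / 2.3301 = 2064.3 m/s.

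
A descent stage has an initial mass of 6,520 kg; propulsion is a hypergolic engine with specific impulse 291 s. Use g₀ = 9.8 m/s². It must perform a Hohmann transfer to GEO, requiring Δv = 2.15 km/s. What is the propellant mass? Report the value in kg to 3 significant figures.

v_e = Isp · g₀ = 291 × 9.8 = 2851.8 m/s.
By the Tsiolkovsky rocket equation, m₀/m_f = exp(Δv / v_e) = exp(2150 / 2851.8) = exp(0.7539) = 2.1253.
m_f = 6,520 / 2.1253 = 3,067.8 kg, so propellant = m₀ − m_f = 6,520 − 3,067.8 = 3,452.2 kg.

propellant mass ≈ 3450 kg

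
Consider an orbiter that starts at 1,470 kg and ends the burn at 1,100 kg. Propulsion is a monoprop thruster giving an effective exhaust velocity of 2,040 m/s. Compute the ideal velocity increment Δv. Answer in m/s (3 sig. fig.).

By the Tsiolkovsky rocket equation, Δv = v_e · ln(m₀/m_f) = 2040.0 × ln(1.336) = 2040.0 × 0.2900 ≈ 591.5 m/s.

Δv ≈ 592 m/s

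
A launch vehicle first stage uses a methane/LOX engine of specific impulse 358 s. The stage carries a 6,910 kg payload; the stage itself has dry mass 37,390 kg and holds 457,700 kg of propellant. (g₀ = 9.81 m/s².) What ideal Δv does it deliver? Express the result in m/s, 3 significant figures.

Δv ≈ 8530 m/s

v_e = Isp · g₀ = 358 × 9.81 = 3512.0 m/s.
m₀ = payload + dry + propellant = 6,910 + 37,390 + 457,700 = 502,000 kg.
m_f = payload + dry = 6,910 + 37,390 = 44,300 kg.
Using Δv = v_e ln(m₀/m_f): Δv = v_e · ln(m₀/m_f) = 3512.0 × ln(11.33) = 3512.0 × 2.4276 ≈ 8525.7 m/s.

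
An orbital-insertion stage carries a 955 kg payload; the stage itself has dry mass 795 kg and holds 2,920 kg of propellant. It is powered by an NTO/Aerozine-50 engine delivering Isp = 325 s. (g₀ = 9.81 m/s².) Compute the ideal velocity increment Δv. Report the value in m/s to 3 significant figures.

Δv ≈ 3130 m/s

v_e = Isp · g₀ = 325 × 9.81 = 3188.2 m/s.
m₀ = payload + dry + propellant = 955 + 795 + 2,920 = 4,670 kg.
m_f = payload + dry = 955 + 795 = 1,750 kg.
Δv = v_e · ln(m₀/m_f) = 3188.2 × ln(2.669) = 3188.2 × 0.9815 ≈ 3129.4 m/s.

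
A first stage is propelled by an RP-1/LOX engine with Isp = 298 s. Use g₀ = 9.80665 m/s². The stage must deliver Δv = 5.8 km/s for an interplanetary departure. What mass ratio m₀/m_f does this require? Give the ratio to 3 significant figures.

mass ratio ≈ 7.28

v_e = Isp · g₀ = 298 × 9.80665 = 2922.4 m/s.
Using Δv = v_e ln(m₀/m_f): m₀/m_f = exp(Δv / v_e) = exp(5800 / 2922.4) = exp(1.9847) = 7.2767.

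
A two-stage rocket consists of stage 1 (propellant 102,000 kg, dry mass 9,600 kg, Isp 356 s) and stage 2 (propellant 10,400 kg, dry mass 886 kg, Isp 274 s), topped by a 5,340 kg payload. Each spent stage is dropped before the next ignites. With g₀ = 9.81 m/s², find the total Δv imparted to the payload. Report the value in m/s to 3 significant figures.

Ignition mass of stage 1 = 102,000+9,600 + 10,400+886 + 5,340 = 128,226 kg.
Stage 1: m₀ = 128,226 kg, m_f = 128,226 − 102,000 = 26,226 kg; Δv = 356×9.81×ln(4.889) = 3492.4×1.5870 ≈ 5543 m/s.
Stage 2: m₀ = 16,626 kg, m_f = 16,626 − 10,400 = 6,226 kg; Δv = 274×9.81×ln(2.67) = 2687.9×0.9822 ≈ 2640 m/s.
Total Δv = 5543 + 2640 = 8183 m/s.

Δv ≈ 8180 m/s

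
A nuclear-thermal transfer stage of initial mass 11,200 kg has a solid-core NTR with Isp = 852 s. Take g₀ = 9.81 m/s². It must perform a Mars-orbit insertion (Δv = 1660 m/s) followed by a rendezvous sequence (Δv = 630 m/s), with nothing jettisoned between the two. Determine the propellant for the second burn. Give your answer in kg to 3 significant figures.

propellant for the second burn ≈ 667 kg

v_e = Isp · g₀ = 852 × 9.81 = 8358.1 m/s.
After the first burn: m = 11200 × exp(−1660/8358.1) = 11200 × 0.81987 = 9,182.54 kg.
After the second burn: m = 9,182.54 × exp(−630/8358.1) = 9,182.54 × 0.92739 = 8,515.8 kg.
Second-burn propellant = 9,182.54 − 8,515.8 = 666.74 kg.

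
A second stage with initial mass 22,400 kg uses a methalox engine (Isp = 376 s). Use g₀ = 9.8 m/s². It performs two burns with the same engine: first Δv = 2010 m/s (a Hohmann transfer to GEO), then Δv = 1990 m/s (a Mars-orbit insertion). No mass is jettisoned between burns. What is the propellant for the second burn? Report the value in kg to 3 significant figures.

propellant for the second burn ≈ 5420 kg

v_e = Isp · g₀ = 376 × 9.8 = 3684.8 m/s.
After the first burn: m = 22400 × exp(−2010/3684.8) = 22400 × 0.57956 = 12,982.1 kg.
After the second burn: m = 12,982.1 × exp(−1990/3684.8) = 12,982.1 × 0.58272 = 7,564.93 kg.
Second-burn propellant = 12,982.1 − 7,564.93 = 5,417.17 kg.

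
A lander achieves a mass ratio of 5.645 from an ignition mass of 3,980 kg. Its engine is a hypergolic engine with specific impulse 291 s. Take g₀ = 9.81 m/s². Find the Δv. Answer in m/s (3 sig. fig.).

Δv ≈ 4940 m/s

v_e = Isp · g₀ = 291 × 9.81 = 2854.7 m/s.
By the Tsiolkovsky rocket equation, Δv = v_e · ln(5.645) = 2854.7 × 1.7308 ≈ 4940.8 m/s.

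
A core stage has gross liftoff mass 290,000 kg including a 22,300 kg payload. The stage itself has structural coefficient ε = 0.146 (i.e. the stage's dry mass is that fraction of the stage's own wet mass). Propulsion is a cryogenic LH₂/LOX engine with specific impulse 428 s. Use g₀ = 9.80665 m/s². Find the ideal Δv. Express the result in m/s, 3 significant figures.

Stage wet mass = m₀ − payload = 290,000 − 22,300 = 267,700 kg.
Stage dry mass = ε × stage wet mass = 0.146 × 267,700 = 39,084.2 kg.
Burnout mass m_f = stage dry + payload = 39,084.2 + 22,300 = 61,384.2 kg.
v_e = Isp · g₀ = 428 × 9.80665 = 4197.2 m/s.
From the ideal rocket equation, Δv = v_e · ln(290,000/61,384.2) = 4197.2 × ln(4.724) = 4197.2 × 1.5527 ≈ 6517 m/s.

Δv ≈ 6520 m/s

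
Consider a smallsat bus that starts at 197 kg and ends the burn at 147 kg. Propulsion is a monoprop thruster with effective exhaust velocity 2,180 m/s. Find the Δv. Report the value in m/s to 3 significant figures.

Δv ≈ 638 m/s

Rocket equation: Δv = v_e · ln(m₀/m_f) = 2180.0 × ln(1.34) = 2180.0 × 0.2928 ≈ 638.2 m/s.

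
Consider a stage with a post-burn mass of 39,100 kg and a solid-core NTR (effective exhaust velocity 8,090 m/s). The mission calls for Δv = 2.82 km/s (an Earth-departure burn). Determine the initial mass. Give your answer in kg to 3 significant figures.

m₀/m_f = exp(Δv / v_e) = exp(2820 / 8090.0) = exp(0.3486) = 1.4171.
m₀ = m_f × 1.4171 = 39,100 × 1.4171 = 55,408.6 kg.

initial mass ≈ 55400 kg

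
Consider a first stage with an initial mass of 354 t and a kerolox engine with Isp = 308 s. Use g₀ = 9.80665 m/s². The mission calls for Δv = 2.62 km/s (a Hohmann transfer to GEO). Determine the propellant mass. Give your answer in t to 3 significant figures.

propellant mass ≈ 205 t

v_e = Isp · g₀ = 308 × 9.80665 = 3020.4 m/s.
m₀/m_f = exp(Δv / v_e) = exp(2620 / 3020.4) = exp(0.8674) = 2.3808.
m_f = 354 / 2.3808 = 148.69 t, so propellant = m₀ − m_f = 354 − 148.69 = 205.31 t.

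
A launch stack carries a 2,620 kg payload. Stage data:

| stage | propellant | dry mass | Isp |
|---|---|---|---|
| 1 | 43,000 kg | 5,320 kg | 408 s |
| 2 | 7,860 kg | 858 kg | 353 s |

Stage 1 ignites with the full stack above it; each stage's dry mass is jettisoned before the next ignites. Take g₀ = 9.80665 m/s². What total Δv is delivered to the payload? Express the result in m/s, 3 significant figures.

Ignition mass of stage 1 = 43,000+5,320 + 7,860+858 + 2,620 = 59,658 kg.
Stage 1: m₀ = 59,658 kg, m_f = 59,658 − 43,000 = 16,658 kg; Δv = 408×9.80665×ln(3.581) = 4001.1×1.2757 ≈ 5104 m/s.
Stage 2: m₀ = 11,338 kg, m_f = 11,338 − 7,860 = 3,478 kg; Δv = 353×9.80665×ln(3.26) = 3461.7×1.1817 ≈ 4091 m/s.
Total Δv = 5104 + 4091 = 9195 m/s.

Δv ≈ 9200 m/s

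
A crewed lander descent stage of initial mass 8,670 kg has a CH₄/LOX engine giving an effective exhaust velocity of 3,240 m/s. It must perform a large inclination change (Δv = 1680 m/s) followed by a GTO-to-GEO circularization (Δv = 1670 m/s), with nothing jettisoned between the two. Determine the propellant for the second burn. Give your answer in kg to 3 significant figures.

After the first burn: m = 8670 × exp(−1680/3240.0) = 8670 × 0.59540 = 5,162.12 kg.
After the second burn: m = 5,162.12 × exp(−1670/3240.0) = 5,162.12 × 0.59724 = 3,083.02 kg.
Second-burn propellant = 5,162.12 − 3,083.02 = 2,079.1 kg.

propellant for the second burn ≈ 2080 kg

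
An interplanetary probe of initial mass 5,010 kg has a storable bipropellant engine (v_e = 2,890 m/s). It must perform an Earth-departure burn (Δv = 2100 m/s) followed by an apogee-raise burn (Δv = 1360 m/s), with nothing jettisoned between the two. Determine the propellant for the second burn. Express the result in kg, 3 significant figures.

After the first burn: m = 5010 × exp(−2100/2890.0) = 5010 × 0.48353 = 2,422.49 kg.
After the second burn: m = 2,422.49 × exp(−1360/2890.0) = 2,422.49 × 0.62463 = 1,513.16 kg.
Second-burn propellant = 2,422.49 − 1,513.16 = 909.33 kg.

propellant for the second burn ≈ 909 kg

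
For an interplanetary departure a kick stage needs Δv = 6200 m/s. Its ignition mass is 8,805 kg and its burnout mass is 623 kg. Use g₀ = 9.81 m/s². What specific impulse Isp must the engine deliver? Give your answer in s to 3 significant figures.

ln(m₀/m_f) = ln(8805/623) = ln(14.13) = 2.6485.
v_e = Δv / ln(m₀/m_f) = 6200 / 2.6485 = 2340.9 m/s.
Isp = v_e / g₀ = 2340.9 / 9.81 = 238.6 s.

Isp ≈ 239 s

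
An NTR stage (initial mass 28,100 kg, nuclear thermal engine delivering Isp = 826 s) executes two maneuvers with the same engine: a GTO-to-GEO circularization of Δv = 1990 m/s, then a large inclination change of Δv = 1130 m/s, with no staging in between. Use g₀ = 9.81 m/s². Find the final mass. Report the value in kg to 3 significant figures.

v_e = Isp · g₀ = 826 × 9.81 = 8103.1 m/s.
After the first burn: m = 28100 × exp(−1990/8103.1) = 28100 × 0.78225 = 21,981.2 kg.
After the second burn: m = 21,981.2 × exp(−1130/8103.1) = 21,981.2 × 0.86983 = 19,119.9 kg.

final mass ≈ 19100 kg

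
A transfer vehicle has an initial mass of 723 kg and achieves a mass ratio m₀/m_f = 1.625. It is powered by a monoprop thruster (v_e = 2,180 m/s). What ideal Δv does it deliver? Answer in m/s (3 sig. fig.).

By the Tsiolkovsky rocket equation, Δv = v_e · ln(1.625) = 2180.0 × 0.4855 ≈ 1058.4 m/s.

Δv ≈ 1060 m/s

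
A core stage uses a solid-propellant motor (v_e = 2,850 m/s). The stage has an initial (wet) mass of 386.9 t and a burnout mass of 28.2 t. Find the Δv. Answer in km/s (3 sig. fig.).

From the ideal rocket equation, Δv = v_e · ln(m₀/m_f) = 2850.0 × ln(13.72) = 2850.0 × 2.6188 ≈ 7463.7 m/s.

Δv ≈ 7.46 km/s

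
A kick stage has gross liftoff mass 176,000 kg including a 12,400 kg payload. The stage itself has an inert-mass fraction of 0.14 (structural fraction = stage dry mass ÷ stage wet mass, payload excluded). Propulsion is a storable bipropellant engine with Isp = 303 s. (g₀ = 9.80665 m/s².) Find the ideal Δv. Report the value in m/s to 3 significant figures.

Δv ≈ 4770 m/s

Stage wet mass = m₀ − payload = 176,000 − 12,400 = 163,600 kg.
Stage dry mass = ε × stage wet mass = 0.14 × 163,600 = 22,904 kg.
Burnout mass m_f = stage dry + payload = 22,904 + 12,400 = 35,304 kg.
v_e = Isp · g₀ = 303 × 9.80665 = 2971.4 m/s.
Δv = v_e · ln(176,000/35,304) = 2971.4 × ln(4.985) = 2971.4 × 1.6065 ≈ 4774 m/s.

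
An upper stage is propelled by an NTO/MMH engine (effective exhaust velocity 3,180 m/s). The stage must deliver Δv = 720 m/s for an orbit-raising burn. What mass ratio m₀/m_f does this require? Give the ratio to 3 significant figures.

mass ratio ≈ 1.25

By the Tsiolkovsky rocket equation, m₀/m_f = exp(Δv / v_e) = exp(720 / 3180.0) = exp(0.2264) = 1.2541.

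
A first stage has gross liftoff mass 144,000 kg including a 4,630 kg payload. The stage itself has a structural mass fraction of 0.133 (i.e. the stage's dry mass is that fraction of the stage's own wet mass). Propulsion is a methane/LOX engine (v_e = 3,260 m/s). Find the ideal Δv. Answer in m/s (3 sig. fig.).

Δv ≈ 5960 m/s

Stage wet mass = m₀ − payload = 144,000 − 4,630 = 139,370 kg.
Stage dry mass = ε × stage wet mass = 0.133 × 139,370 = 18,536.2 kg.
Burnout mass m_f = stage dry + payload = 18,536.2 + 4,630 = 23,166.2 kg.
From the ideal rocket equation, Δv = v_e · ln(144,000/23,166.2) = 3260.0 × ln(6.216) = 3260.0 × 1.8271 ≈ 5956 m/s.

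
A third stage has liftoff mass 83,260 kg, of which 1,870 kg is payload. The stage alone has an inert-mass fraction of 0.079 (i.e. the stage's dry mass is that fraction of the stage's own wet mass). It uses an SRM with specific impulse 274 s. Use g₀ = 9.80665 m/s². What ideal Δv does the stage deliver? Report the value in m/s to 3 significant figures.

Stage wet mass = m₀ − payload = 83,260 − 1,870 = 81,390 kg.
Stage dry mass = ε × stage wet mass = 0.079 × 81,390 = 6,429.81 kg.
Burnout mass m_f = stage dry + payload = 6,429.81 + 1,870 = 8,299.81 kg.
v_e = Isp · g₀ = 274 × 9.80665 = 2687.0 m/s.
Using Δv = v_e ln(m₀/m_f): Δv = v_e · ln(83,260/8,299.81) = 2687.0 × ln(10.03) = 2687.0 × 2.3057 ≈ 6196 m/s.

Δv ≈ 6200 m/s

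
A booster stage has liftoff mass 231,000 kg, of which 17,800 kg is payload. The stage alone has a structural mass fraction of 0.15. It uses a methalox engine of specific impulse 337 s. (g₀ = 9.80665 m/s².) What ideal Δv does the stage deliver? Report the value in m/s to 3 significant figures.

Δv ≈ 5070 m/s

Stage wet mass = m₀ − payload = 231,000 − 17,800 = 213,200 kg.
Stage dry mass = ε × stage wet mass = 0.15 × 213,200 = 31,980 kg.
Burnout mass m_f = stage dry + payload = 31,980 + 17,800 = 49,780 kg.
v_e = Isp · g₀ = 337 × 9.80665 = 3304.8 m/s.
Δv = v_e · ln(231,000/49,780) = 3304.8 × ln(4.64) = 3304.8 × 1.5348 ≈ 5072 m/s.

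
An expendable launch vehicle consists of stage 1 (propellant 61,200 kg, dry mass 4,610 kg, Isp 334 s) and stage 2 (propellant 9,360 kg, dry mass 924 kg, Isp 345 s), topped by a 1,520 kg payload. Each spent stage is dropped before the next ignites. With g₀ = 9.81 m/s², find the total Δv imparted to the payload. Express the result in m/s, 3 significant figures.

Ignition mass of stage 1 = 61,200+4,610 + 9,360+924 + 1,520 = 77,614 kg.
Stage 1: m₀ = 77,614 kg, m_f = 77,614 − 61,200 = 16,414 kg; Δv = 334×9.81×ln(4.729) = 3276.5×1.5536 ≈ 5090 m/s.
Stage 2: m₀ = 11,804 kg, m_f = 11,804 − 9,360 = 2,444 kg; Δv = 345×9.81×ln(4.83) = 3384.5×1.5748 ≈ 5330 m/s.
Total Δv = 5090 + 5330 = 10420 m/s.

Δv ≈ 10400 m/s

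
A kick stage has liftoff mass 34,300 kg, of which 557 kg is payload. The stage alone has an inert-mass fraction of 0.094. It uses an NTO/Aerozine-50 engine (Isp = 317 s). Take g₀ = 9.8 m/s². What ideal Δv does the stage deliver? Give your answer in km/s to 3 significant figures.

Δv ≈ 6.89 km/s

Stage wet mass = m₀ − payload = 34,300 − 557 = 33,743 kg.
Stage dry mass = ε × stage wet mass = 0.094 × 33,743 = 3,171.84 kg.
Burnout mass m_f = stage dry + payload = 3,171.84 + 557 = 3,728.84 kg.
v_e = Isp · g₀ = 317 × 9.8 = 3106.6 m/s.
Using Δv = v_e ln(m₀/m_f): Δv = v_e · ln(34,300/3,728.84) = 3106.6 × ln(9.199) = 3106.6 × 2.2190 ≈ 6894 m/s.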